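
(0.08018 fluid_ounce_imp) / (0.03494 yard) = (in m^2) 1 fluid_ounce_imp = 2.8413063e-05 m^3, so 0.08018 fluid_ounce_imp = 0.08018 * 2.8413063e-05 = 2.2781594e-06 m^3. 1 yard = 0.9144 m, so 0.03494 yard = 0.03494 * 0.9144 = 0.031949136 m. Combine: 2.2781594e-06 m^3 / 0.031949136 m = 7.130582e-05 m^2. Result: 7.130582e-05 m^2 ≈ 7.131e-05 m^2 (4 s.f.). Final answer: 7.131e-05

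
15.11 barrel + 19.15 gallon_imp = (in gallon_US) 657.6. Check: 1 barrel = 0.15898729 m^3, so 15.11 barrel = 15.11 * 0.15898729 = 2.402298 m^3. 1 gallon_imp = 0.00454609 m^3, so 19.15 gallon_imp = 19.15 * 0.00454609 = 0.087057624 m^3. Sum: 2.402298 + 0.087057624 = 2.4893556 m^3. 1 gallon_US = 0.0037854118 m^3, so 2.4893556 m^3 = 2.4893556 / 0.0037854118 = 657.61819 gallon_US ≈ 657.6 gallon_US (4 s.f.).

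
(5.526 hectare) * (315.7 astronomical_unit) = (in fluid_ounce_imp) 9.185e+22. Check: 1 hectare = 10000 m^2, so 5.526 hectare = 5.526 * 10000 = 55260 m^2. 1 astronomical_unit = 1.4959787e+11 m, so 315.7 astronomical_unit = 315.7 * 1.4959787e+11 = 4.7228048e+13 m. Combine: 55260 m^2 * 4.7228048e+13 m = 2.6098219e+18 m^3. 1 fluid_ounce_imp = 2.8413063e-05 m^3, so 2.6098219e+18 m^3 = 2.6098219e+18 / 2.8413063e-05 = 9.1852891e+22 fluid_ounce_imp ≈ 9.185e+22 fluid_ounce_imp (4 s.f.).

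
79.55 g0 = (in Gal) 7.801e+04. Check: 1 g0 = 9.80665 m/s^2, so 79.55 g0 = 79.55 * 9.80665 = 780.11901 m/s^2. 1 Gal = 0.01 m/s^2, so 780.11901 m/s^2 = 780.11901 / 0.01 = 78011.901 Gal ≈ 7.801e+04 Gal (4 s.f.).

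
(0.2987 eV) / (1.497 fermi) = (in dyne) 3.197. Check: 1 eV = 1.6021766e-19 J, so 0.2987 eV = 0.2987 * 1.6021766e-19 = 4.7857016e-20 J. 1 fermi = 1e-15 m, so 1.497 fermi = 1.497 * 1e-15 = 1.497e-15 m. Combine: 4.7857016e-20 J / 1.497e-15 m = 3.1968615e-05 N. 1 dyne = 1e-05 N, so 3.1968615e-05 N = 3.1968615e-05 / 1e-05 = 3.1968615 dyne ≈ 3.197 dyne (4 s.f.).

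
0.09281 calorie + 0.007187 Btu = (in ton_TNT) 1 calorie = 4.184 J, so 0.09281 calorie = 0.09281 * 4.184 = 0.38831704 J. 1 Btu = 1055.0559 J, so 0.007187 Btu = 0.007187 * 1055.0559 = 7.5826864 J. Sum: 0.38831704 + 7.5826864 = 7.9710035 J. 1 ton_TNT = 4.184e+09 J, so 7.9710035 J = 7.9710035 / 4.184e+09 = 1.9051155e-09 ton_TNT ≈ 1.905e-09 ton_TNT (4 s.f.). Final answer: 1.905e-09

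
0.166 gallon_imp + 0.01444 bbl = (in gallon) 0.8058. Check: 1 gallon_imp = 0.00454609 m^3, so 0.166 gallon_imp = 0.166 * 0.00454609 = 0.00075465094 m^3. 1 bbl = 0.15898729 m^3, so 0.01444 bbl = 0.01444 * 0.15898729 = 0.0022957765 m^3. Sum: 0.00075465094 + 0.0022957765 = 0.0030504275 m^3. 1 gallon = 0.0037854118 m^3, so 0.0030504275 m^3 = 0.0030504275 / 0.0037854118 = 0.80583769 gallon ≈ 0.8058 gallon (4 s.f.).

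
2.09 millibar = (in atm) 0.002063. Check: 1 millibar = 100 Pa, so 2.09 millibar = 2.09 * 100 = 209 Pa. 1 atm = 101325 Pa, so 209 Pa = 209 / 101325 = 0.0020626696 atm ≈ 0.002063 atm (4 s.f.).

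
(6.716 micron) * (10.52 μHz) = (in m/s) 1 micron = 1e-06 m, so 6.716 micron = 6.716 * 1e-06 = 6.716e-06 m. 1 μHz = 1e-06 Hz, so 10.52 μHz = 10.52 * 1e-06 = 1.052e-05 Hz. Combine: 6.716e-06 m * 1.052e-05 Hz = 7.065232e-11 m/s. Result: 7.065232e-11 m/s ≈ 7.065e-11 m/s (4 s.f.). Final answer: 7.065e-11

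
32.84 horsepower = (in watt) 1 horsepower = 745.69987 W, so 32.84 horsepower = 32.84 * 745.69987 = 24488.784 W. 24488.784 W = 24488.784 watt ≈ 2.449e+04 watt (4 s.f.). Final answer: 2.449e+04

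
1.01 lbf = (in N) 4.493. Check: 1 lbf = 4.4482216 N, so 1.01 lbf = 1.01 * 4.4482216 = 4.4927038 N. Result: 4.4927038 N ≈ 4.493 N (4 s.f.).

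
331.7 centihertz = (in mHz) 3317. Check: 1 centihertz = 0.01 Hz, so 331.7 centihertz = 331.7 * 0.01 = 3.317 Hz. 1 mHz = 0.001 Hz, so 3.317 Hz = 3.317 / 0.001 = 3317 mHz.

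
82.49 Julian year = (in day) 3.013e+04. Check: 1 Julian year = 31557600 s, so 82.49 Julian year = 82.49 * 31557600 = 2.6031864e+09 s. 1 day = 86400 s, so 2.6031864e+09 s = 2.6031864e+09 / 86400 = 30129.472 day ≈ 3.013e+04 day (4 s.f.).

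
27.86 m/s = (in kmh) 1 kmh = 0.27777778 m/s, so 27.86 m/s = 27.86 / 0.27777778 = 100.296 kmh ≈ 100.3 kmh (4 s.f.). Final answer: 100.3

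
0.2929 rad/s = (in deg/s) 16.78. Check: 1 deg/s = 0.017453293 rad/s, so 0.2929 rad/s = 0.2929 / 0.017453293 = 16.781934 deg/s ≈ 16.78 deg/s (4 s.f.).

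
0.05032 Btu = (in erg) 1 Btu = 1055.0559 J, so 0.05032 Btu = 0.05032 * 1055.0559 = 53.090411 J. 1 erg = 1e-07 J, so 53.090411 J = 53.090411 / 1e-07 = 5.3090411e+08 erg ≈ 5.309e+08 erg (4 s.f.). Final answer: 5.309e+08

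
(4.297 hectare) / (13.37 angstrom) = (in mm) 1 hectare = 10000 m^2, so 4.297 hectare = 4.297 * 10000 = 42970 m^2. 1 angstrom = 1e-10 m, so 13.37 angstrom = 13.37 * 1e-10 = 1.337e-09 m. Combine: 42970 m^2 / 1.337e-09 m = 3.2139117e+13 m. 1 mm = 0.001 m, so 3.2139117e+13 m = 3.2139117e+13 / 0.001 = 3.2139117e+16 mm ≈ 3.214e+16 mm (4 s.f.). Final answer: 3.214e+16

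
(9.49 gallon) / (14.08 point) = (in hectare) 0.0007232. Check: 1 gallon = 0.0037854118 m^3, so 9.49 gallon = 9.49 * 0.0037854118 = 0.035923558 m^3. 1 point = 0.00035277778 m, so 14.08 point = 14.08 * 0.00035277778 = 0.0049671111 m. Combine: 0.035923558 m^3 / 0.0049671111 m = 7.2322839 m^2. 1 hectare = 10000 m^2, so 7.2322839 m^2 = 7.2322839 / 10000 = 0.00072322839 hectare ≈ 0.0007232 hectare (4 s.f.).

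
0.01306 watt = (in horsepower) 1.751e-05. Check: 0.01306 watt = 0.01306 W. 1 horsepower = 745.69987 W, so 0.01306 W = 0.01306 / 745.69987 = 1.7513748e-05 horsepower ≈ 1.751e-05 horsepower (4 s.f.).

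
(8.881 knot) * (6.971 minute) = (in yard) 2090. Check: 1 knot = 0.51444444 m/s, so 8.881 knot = 8.881 * 0.51444444 = 4.5687811 m/s. 1 minute = 60 s, so 6.971 minute = 6.971 * 60 = 418.26 s. Combine: 4.5687811 m/s * 418.26 s = 1910.9384 m. 1 yard = 0.9144 m, so 1910.9384 m = 1910.9384 / 0.9144 = 2089.8276 yard ≈ 2090 yard (4 s.f.).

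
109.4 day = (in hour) 1 day = 86400 s, so 109.4 day = 109.4 * 86400 = 9452160 s. 1 hour = 3600 s, so 9452160 s = 9452160 / 3600 = 2625.6 hour ≈ 2626 hour (4 s.f.). Final answer: 2626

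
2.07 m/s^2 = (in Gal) 207. Check: 1 Gal = 0.01 m/s^2, so 2.07 m/s^2 = 2.07 / 0.01 = 207 Gal.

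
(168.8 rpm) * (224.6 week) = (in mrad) 2.401e+12. Check: 1 rpm = 0.10471976 rad/s, so 168.8 rpm = 168.8 * 0.10471976 = 17.676695 rad/s. 1 week = 604800 s, so 224.6 week = 224.6 * 604800 = 1.3583808e+08 s. Combine: 17.676695 rad/s * 1.3583808e+08 s = 2.4011683e+09 rad. 1 mrad = 0.001 rad, so 2.4011683e+09 rad = 2.4011683e+09 / 0.001 = 2.4011683e+12 mrad ≈ 2.401e+12 mrad (4 s.f.).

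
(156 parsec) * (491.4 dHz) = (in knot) 1 parsec = 3.0856776e+16 m, so 156 parsec = 156 * 3.0856776e+16 = 4.813657e+18 m. 1 dHz = 0.1 Hz, so 491.4 dHz = 491.4 * 0.1 = 49.14 Hz. Combine: 4.813657e+18 m * 49.14 Hz = 2.3654311e+20 m/s. 1 knot = 0.51444444 m/s, so 2.3654311e+20 m/s = 2.3654311e+20 / 0.51444444 = 4.5980301e+20 knot ≈ 4.598e+20 knot (4 s.f.). Final answer: 4.598e+20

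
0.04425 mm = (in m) 1 mm = 0.001 m, so 0.04425 mm = 0.04425 * 0.001 = 4.425e-05 m. Result: 4.425e-05 m. Final answer: 4.425e-05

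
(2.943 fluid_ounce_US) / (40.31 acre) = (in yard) 5.835e-10. Check: 1 fluid_ounce_US = 2.957353e-05 m^3, so 2.943 fluid_ounce_US = 2.943 * 2.957353e-05 = 8.7034898e-05 m^3. 1 acre = 4046.8564 m^2, so 40.31 acre = 40.31 * 4046.8564 = 163128.78 m^2. Combine: 8.7034898e-05 m^3 / 163128.78 m^2 = 5.3353489e-10 m. 1 yard = 0.9144 m, so 5.3353489e-10 m = 5.3353489e-10 / 0.9144 = 5.8348085e-10 yard ≈ 5.835e-10 yard (4 s.f.).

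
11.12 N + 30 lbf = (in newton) 144.6. Check: 11.12 N is already in N. 1 lbf = 4.4482216 N, so 30 lbf = 30 * 4.4482216 = 133.44665 N. Sum: 11.12 + 133.44665 = 144.56665 N. 144.56665 N = 144.56665 newton ≈ 144.6 newton (4 s.f.).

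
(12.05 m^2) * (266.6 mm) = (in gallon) 12.05 m^2 is already in m^2. 1 mm = 0.001 m, so 266.6 mm = 266.6 * 0.001 = 0.2666 m. Combine: 12.05 m^2 * 0.2666 m = 3.21253 m^3. 1 gallon = 0.0037854118 m^3, so 3.21253 m^3 = 3.21253 / 0.0037854118 = 848.66064 gallon ≈ 848.7 gallon (4 s.f.). Final answer: 848.7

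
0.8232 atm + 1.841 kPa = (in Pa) 8.525e+04. Check: 1 atm = 101325 Pa, so 0.8232 atm = 0.8232 * 101325 = 83410.74 Pa. 1 kPa = 1000 Pa, so 1.841 kPa = 1.841 * 1000 = 1841 Pa. Sum: 83410.74 + 1841 = 85251.74 Pa. Result: 85251.74 Pa ≈ 8.525e+04 Pa (4 s.f.).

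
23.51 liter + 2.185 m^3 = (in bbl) 1 liter = 0.001 m^3, so 23.51 liter = 23.51 * 0.001 = 0.02351 m^3. 2.185 m^3 is already in m^3. Sum: 0.02351 + 2.185 = 2.20851 m^3. 1 bbl = 0.15898729 m^3, so 2.20851 m^3 = 2.20851 / 0.15898729 = 13.89111 bbl ≈ 13.89 bbl (4 s.f.). Final answer: 13.89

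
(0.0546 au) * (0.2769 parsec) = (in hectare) 6.979e+21. Check: 1 au = 1.4959787e+11 m, so 0.0546 au = 0.0546 * 1.4959787e+11 = 8.1680437e+09 m. 1 parsec = 3.0856776e+16 m, so 0.2769 parsec = 0.2769 * 3.0856776e+16 = 8.5442412e+15 m. Combine: 8.1680437e+09 m * 8.5442412e+15 m = 6.9789736e+25 m^2. 1 hectare = 10000 m^2, so 6.9789736e+25 m^2 = 6.9789736e+25 / 10000 = 6.9789736e+21 hectare ≈ 6.979e+21 hectare (4 s.f.).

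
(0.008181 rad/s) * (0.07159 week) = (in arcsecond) 0.008181 rad/s is already in rad/s. 1 week = 604800 s, so 0.07159 week = 0.07159 * 604800 = 43297.632 s. Combine: 0.008181 rad/s * 43297.632 s = 354.21793 rad. 1 arcsecond = 4.8481368e-06 rad, so 354.21793 rad = 354.21793 / 4.8481368e-06 = 73062692 arcsecond ≈ 7.306e+07 arcsecond (4 s.f.). Final answer: 7.306e+07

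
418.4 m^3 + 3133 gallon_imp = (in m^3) 418.4 m^3 is already in m^3. 1 gallon_imp = 0.00454609 m^3, so 3133 gallon_imp = 3133 * 0.00454609 = 14.2429 m^3. Sum: 418.4 + 14.2429 = 432.6429 m^3. Result: 432.6429 m^3 ≈ 432.6 m^3 (4 s.f.). Final answer: 432.6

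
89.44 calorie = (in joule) 374.2. Check: 1 calorie = 4.184 J, so 89.44 calorie = 89.44 * 4.184 = 374.21696 J. 374.21696 J = 374.21696 joule ≈ 374.2 joule (4 s.f.).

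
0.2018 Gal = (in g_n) 1 Gal = 0.01 m/s^2, so 0.2018 Gal = 0.2018 * 0.01 = 0.002018 m/s^2. 1 g_n = 9.80665 m/s^2, so 0.002018 m/s^2 = 0.002018 / 9.80665 = 0.00020577873 g_n ≈ 0.0002058 g_n (4 s.f.). Final answer: 0.0002058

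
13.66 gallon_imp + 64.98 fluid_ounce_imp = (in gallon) 1 gallon_imp = 0.00454609 m^3, so 13.66 gallon_imp = 13.66 * 0.00454609 = 0.062099589 m^3. 1 fluid_ounce_imp = 2.8413063e-05 m^3, so 64.98 fluid_ounce_imp = 64.98 * 2.8413063e-05 = 0.0018462808 m^3. Sum: 0.062099589 + 0.0018462808 = 0.06394587 m^3. 1 gallon = 0.0037854118 m^3, so 0.06394587 m^3 = 0.06394587 / 0.0037854118 = 16.892712 gallon ≈ 16.89 gallon (4 s.f.). Final answer: 16.89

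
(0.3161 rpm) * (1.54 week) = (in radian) 1 rpm = 0.10471976 rad/s, so 0.3161 rpm = 0.3161 * 0.10471976 = 0.033101915 rad/s. 1 week = 604800 s, so 1.54 week = 1.54 * 604800 = 931392 s. Combine: 0.033101915 rad/s * 931392 s = 30830.858 rad. 30830.858 rad = 30830.858 radian ≈ 3.083e+04 radian (4 s.f.). Final answer: 3.083e+04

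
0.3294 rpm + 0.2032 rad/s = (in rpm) 1 rpm = 0.10471976 rad/s, so 0.3294 rpm = 0.3294 * 0.10471976 = 0.034494687 rad/s. 0.2032 rad/s is already in rad/s. Sum: 0.034494687 + 0.2032 = 0.23769469 rad/s. 1 rpm = 0.10471976 rad/s, so 0.23769469 rad/s = 0.23769469 / 0.10471976 = 2.2698171 rpm ≈ 2.27 rpm (4 s.f.). Final answer: 2.27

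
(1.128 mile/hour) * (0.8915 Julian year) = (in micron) 1 mile/hour = 0.44704 m/s, so 1.128 mile/hour = 1.128 * 0.44704 = 0.50426112 m/s. 1 Julian year = 31557600 s, so 0.8915 Julian year = 0.8915 * 31557600 = 28133600 s. Combine: 0.50426112 m/s * 28133600 s = 14186681 m. 1 micron = 1e-06 m, so 14186681 m = 14186681 / 1e-06 = 1.4186681e+13 micron ≈ 1.419e+13 micron (4 s.f.). Final answer: 1.419e+13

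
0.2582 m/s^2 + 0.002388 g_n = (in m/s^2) 0.2582 m/s^2 is already in m/s^2. 1 g_n = 9.80665 m/s^2, so 0.002388 g_n = 0.002388 * 9.80665 = 0.02341828 m/s^2. Sum: 0.2582 + 0.02341828 = 0.28161828 m/s^2. Result: 0.28161828 m/s^2 ≈ 0.2816 m/s^2 (4 s.f.). Final answer: 0.2816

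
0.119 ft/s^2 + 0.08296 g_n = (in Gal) 1 ft/s^2 = 0.3048 m/s^2, so 0.119 ft/s^2 = 0.119 * 0.3048 = 0.0362712 m/s^2. 1 g_n = 9.80665 m/s^2, so 0.08296 g_n = 0.08296 * 9.80665 = 0.81355968 m/s^2. Sum: 0.0362712 + 0.81355968 = 0.84983088 m/s^2. 1 Gal = 0.01 m/s^2, so 0.84983088 m/s^2 = 0.84983088 / 0.01 = 84.983088 Gal ≈ 84.98 Gal (4 s.f.). Final answer: 84.98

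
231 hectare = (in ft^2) 1 hectare = 10000 m^2, so 231 hectare = 231 * 10000 = 2310000 m^2. 1 ft^2 = 0.09290304 m^2, so 2310000 m^2 = 2310000 / 0.09290304 = 24864633 ft^2 ≈ 2.486e+07 ft^2 (4 s.f.). Final answer: 2.486e+07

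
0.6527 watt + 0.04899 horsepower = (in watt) 0.6527 watt = 0.6527 W. 1 horsepower = 745.69987 W, so 0.04899 horsepower = 0.04899 * 745.69987 = 36.531837 W. Sum: 0.6527 + 36.531837 = 37.184537 W. 37.184537 W = 37.184537 watt ≈ 37.18 watt (4 s.f.). Final answer: 37.18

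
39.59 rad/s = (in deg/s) 2268. Check: 1 deg/s = 0.017453293 rad/s, so 39.59 rad/s = 39.59 / 0.017453293 = 2268.3399 deg/s ≈ 2268 deg/s (4 s.f.).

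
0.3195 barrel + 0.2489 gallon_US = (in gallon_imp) 11.38. Check: 1 barrel = 0.15898729 m^3, so 0.3195 barrel = 0.3195 * 0.15898729 = 0.050796441 m^3. 1 gallon_US = 0.0037854118 m^3, so 0.2489 gallon_US = 0.2489 * 0.0037854118 = 0.00094218899 m^3. Sum: 0.050796441 + 0.00094218899 = 0.05173863 m^3. 1 gallon_imp = 0.00454609 m^3, so 0.05173863 m^3 = 0.05173863 / 0.00454609 = 11.380907 gallon_imp ≈ 11.38 gallon_imp (4 s.f.).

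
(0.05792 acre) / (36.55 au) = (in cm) 4.287e-09. Check: 1 acre = 4046.8564 m^2, so 0.05792 acre = 0.05792 * 4046.8564 = 234.39392 m^2. 1 au = 1.4959787e+11 m, so 36.55 au = 36.55 * 1.4959787e+11 = 5.4678022e+12 m. Combine: 234.39392 m^2 / 5.4678022e+12 m = 4.2868033e-11 m. 1 cm = 0.01 m, so 4.2868033e-11 m = 4.2868033e-11 / 0.01 = 4.2868033e-09 cm ≈ 4.287e-09 cm (4 s.f.).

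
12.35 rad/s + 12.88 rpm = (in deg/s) 12.35 rad/s is already in rad/s. 1 rpm = 0.10471976 rad/s, so 12.88 rpm = 12.88 * 0.10471976 = 1.3487904 rad/s. Sum: 12.35 + 1.3487904 = 13.69879 rad/s. 1 deg/s = 0.017453293 rad/s, so 13.69879 rad/s = 13.69879 / 0.017453293 = 784.88288 deg/s ≈ 784.9 deg/s (4 s.f.). Final answer: 784.9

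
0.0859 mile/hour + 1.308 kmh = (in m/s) 0.4017. Check: 1 mile/hour = 0.44704 m/s, so 0.0859 mile/hour = 0.0859 * 0.44704 = 0.038400736 m/s. 1 kmh = 0.27777778 m/s, so 1.308 kmh = 1.308 * 0.27777778 = 0.36333333 m/s. Sum: 0.038400736 + 0.36333333 = 0.40173407 m/s. Result: 0.40173407 m/s ≈ 0.4017 m/s (4 s.f.).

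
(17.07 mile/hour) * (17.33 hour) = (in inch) 1 mile/hour = 0.44704 m/s, so 17.07 mile/hour = 17.07 * 0.44704 = 7.6309728 m/s. 1 hour = 3600 s, so 17.33 hour = 17.33 * 3600 = 62388 s. Combine: 7.6309728 m/s * 62388 s = 476081.13 m. 1 inch = 0.0254 m, so 476081.13 m = 476081.13 / 0.0254 = 18743352 inch ≈ 1.874e+07 inch (4 s.f.). Final answer: 1.874e+07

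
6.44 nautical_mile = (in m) 1.193e+04. Check: 1 nautical_mile = 1852 m, so 6.44 nautical_mile = 6.44 * 1852 = 11926.88 m. Result: 11926.88 m ≈ 1.193e+04 m (4 s.f.).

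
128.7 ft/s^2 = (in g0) 4. Check: 1 ft/s^2 = 0.3048 m/s^2, so 128.7 ft/s^2 = 128.7 * 0.3048 = 39.22776 m/s^2. 1 g0 = 9.80665 m/s^2, so 39.22776 m/s^2 = 39.22776 / 9.80665 = 4.0001183 g0 ≈ 4 g0 (4 s.f.).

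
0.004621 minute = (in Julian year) 1 minute = 60 s, so 0.004621 minute = 0.004621 * 60 = 0.27726 s. 1 Julian year = 31557600 s, so 0.27726 s = 0.27726 / 31557600 = 8.7858392e-09 Julian year ≈ 8.786e-09 Julian year (4 s.f.). Final answer: 8.786e-09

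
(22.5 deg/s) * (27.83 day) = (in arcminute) 1 deg/s = 0.017453293 rad/s, so 22.5 deg/s = 22.5 * 0.017453293 = 0.39269908 rad/s. 1 day = 86400 s, so 27.83 day = 27.83 * 86400 = 2404512 s. Combine: 0.39269908 rad/s * 2404512 s = 944249.65 rad. 1 arcminute = 0.00029088821 rad, so 944249.65 rad = 944249.65 / 0.00029088821 = 3.2460912e+09 arcminute ≈ 3.246e+09 arcminute (4 s.f.). Final answer: 3.246e+09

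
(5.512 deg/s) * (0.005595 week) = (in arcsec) 1 deg/s = 0.017453293 rad/s, so 5.512 deg/s = 5.512 * 0.017453293 = 0.096202548 rad/s. 1 week = 604800 s, so 0.005595 week = 0.005595 * 604800 = 3383.856 s. Combine: 0.096202548 rad/s * 3383.856 s = 325.53557 rad. 1 arcsec = 4.8481368e-06 rad, so 325.53557 rad = 325.53557 / 4.8481368e-06 = 67146531 arcsec ≈ 6.715e+07 arcsec (4 s.f.). Final answer: 6.715e+07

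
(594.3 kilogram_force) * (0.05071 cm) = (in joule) 1 kilogram_force = 9.80665 N, so 594.3 kilogram_force = 594.3 * 9.80665 = 5828.0921 N. 1 cm = 0.01 m, so 0.05071 cm = 0.05071 * 0.01 = 0.0005071 m. Combine: 5828.0921 N * 0.0005071 m = 2.9554255 J. 2.9554255 J = 2.9554255 joule ≈ 2.955 joule (4 s.f.). Final answer: 2.955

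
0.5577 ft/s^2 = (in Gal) 1 ft/s^2 = 0.3048 m/s^2, so 0.5577 ft/s^2 = 0.5577 * 0.3048 = 0.16998696 m/s^2. 1 Gal = 0.01 m/s^2, so 0.16998696 m/s^2 = 0.16998696 / 0.01 = 16.998696 Gal ≈ 17 Gal (4 s.f.). Final answer: 17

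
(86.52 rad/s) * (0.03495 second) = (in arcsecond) 6.237e+05. Check: 86.52 rad/s is already in rad/s. 0.03495 second = 0.03495 s. Combine: 86.52 rad/s * 0.03495 s = 3.023874 rad. 1 arcsecond = 4.8481368e-06 rad, so 3.023874 rad = 3.023874 / 4.8481368e-06 = 623718.78 arcsecond ≈ 6.237e+05 arcsecond (4 s.f.).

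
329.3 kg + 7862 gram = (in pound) 329.3 kg is already in kg. 1 gram = 0.001 kg, so 7862 gram = 7862 * 0.001 = 7.862 kg. Sum: 329.3 + 7.862 = 337.162 kg. 1 pound = 0.45359237 kg, so 337.162 kg = 337.162 / 0.45359237 = 743.31497 pound ≈ 743.3 pound (4 s.f.). Final answer: 743.3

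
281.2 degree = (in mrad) 1 degree = 0.017453293 rad, so 281.2 degree = 281.2 * 0.017453293 = 4.9078659 rad. 1 mrad = 0.001 rad, so 4.9078659 rad = 4.9078659 / 0.001 = 4907.8659 mrad ≈ 4908 mrad (4 s.f.). Final answer: 4908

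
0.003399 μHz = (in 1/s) 3.399e-09. Check: 1 μHz = 1e-06 Hz, so 0.003399 μHz = 0.003399 * 1e-06 = 3.399e-09 Hz. 3.399e-09 Hz = 3.399e-09 1/s.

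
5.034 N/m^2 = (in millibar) 5.034 N/m^2 = 5.034 Pa. 1 millibar = 100 Pa, so 5.034 Pa = 5.034 / 100 = 0.05034 millibar. Final answer: 0.05034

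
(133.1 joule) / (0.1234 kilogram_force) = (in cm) 133.1 joule = 133.1 J. 1 kilogram_force = 9.80665 N, so 0.1234 kilogram_force = 0.1234 * 9.80665 = 1.2101406 N. Combine: 133.1 J / 1.2101406 N = 109.98722 m. 1 cm = 0.01 m, so 109.98722 m = 109.98722 / 0.01 = 10998.722 cm ≈ 1.1e+04 cm (4 s.f.). Final answer: 1.1e+04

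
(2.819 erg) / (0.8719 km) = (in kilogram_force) 3.297e-11. Check: 1 erg = 1e-07 J, so 2.819 erg = 2.819 * 1e-07 = 2.819e-07 J. 1 km = 1000 m, so 0.8719 km = 0.8719 * 1000 = 871.9 m. Combine: 2.819e-07 J / 871.9 m = 3.2331689e-10 N. 1 kilogram_force = 9.80665 N, so 3.2331689e-10 N = 3.2331689e-10 / 9.80665 = 3.2969148e-11 kilogram_force ≈ 3.297e-11 kilogram_force (4 s.f.).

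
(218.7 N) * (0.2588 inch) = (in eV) 8.973e+18. Check: 218.7 N is already in N. 1 inch = 0.0254 m, so 0.2588 inch = 0.2588 * 0.0254 = 0.00657352 m. Combine: 218.7 N * 0.00657352 m = 1.4376288 J. 1 eV = 1.6021766e-19 J, so 1.4376288 J = 1.4376288 / 1.6021766e-19 = 8.9729734e+18 eV ≈ 8.973e+18 eV (4 s.f.).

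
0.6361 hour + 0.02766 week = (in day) 1 hour = 3600 s, so 0.6361 hour = 0.6361 * 3600 = 2289.96 s. 1 week = 604800 s, so 0.02766 week = 0.02766 * 604800 = 16728.768 s. Sum: 2289.96 + 16728.768 = 19018.728 s. 1 day = 86400 s, so 19018.728 s = 19018.728 / 86400 = 0.22012417 day ≈ 0.2201 day (4 s.f.). Final answer: 0.2201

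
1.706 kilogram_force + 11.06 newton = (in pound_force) 6.247. Check: 1 kilogram_force = 9.80665 N, so 1.706 kilogram_force = 1.706 * 9.80665 = 16.730145 N. 11.06 newton = 11.06 N. Sum: 16.730145 + 11.06 = 27.790145 N. 1 pound_force = 4.4482216 N, so 27.790145 N = 27.790145 / 4.4482216 = 6.2474731 pound_force ≈ 6.247 pound_force (4 s.f.).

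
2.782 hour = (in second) 1 hour = 3600 s, so 2.782 hour = 2.782 * 3600 = 10015.2 s. 10015.2 s = 10015.2 second ≈ 1.002e+04 second (4 s.f.). Final answer: 1.002e+04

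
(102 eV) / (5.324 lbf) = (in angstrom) 6.901e-09. Check: 1 eV = 1.6021766e-19 J, so 102 eV = 102 * 1.6021766e-19 = 1.6342202e-17 J. 1 lbf = 4.4482216 N, so 5.324 lbf = 5.324 * 4.4482216 = 23.682332 N. Combine: 1.6342202e-17 J / 23.682332 N = 6.9005881e-19 m. 1 angstrom = 1e-10 m, so 6.9005881e-19 m = 6.9005881e-19 / 1e-10 = 6.9005881e-09 angstrom ≈ 6.901e-09 angstrom (4 s.f.).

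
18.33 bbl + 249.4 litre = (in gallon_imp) 1 bbl = 0.15898729 m^3, so 18.33 bbl = 18.33 * 0.15898729 = 2.9142371 m^3. 1 litre = 0.001 m^3, so 249.4 litre = 249.4 * 0.001 = 0.2494 m^3. Sum: 2.9142371 + 0.2494 = 3.1636371 m^3. 1 gallon_imp = 0.00454609 m^3, so 3.1636371 m^3 = 3.1636371 / 0.00454609 = 695.90288 gallon_imp ≈ 695.9 gallon_imp (4 s.f.). Final answer: 695.9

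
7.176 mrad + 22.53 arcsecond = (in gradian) 0.4638. Check: 1 mrad = 0.001 rad, so 7.176 mrad = 7.176 * 0.001 = 0.007176 rad. 1 arcsecond = 4.8481368e-06 rad, so 22.53 arcsecond = 22.53 * 4.8481368e-06 = 0.00010922852 rad. Sum: 0.007176 + 0.00010922852 = 0.0072852285 rad. 1 gradian = 0.015707963 rad, so 0.0072852285 rad = 0.0072852285 / 0.015707963 = 0.46379205 gradian ≈ 0.4638 gradian (4 s.f.).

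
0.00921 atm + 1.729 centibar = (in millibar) 26.62. Check: 1 atm = 101325 Pa, so 0.00921 atm = 0.00921 * 101325 = 933.20325 Pa. 1 centibar = 1000 Pa, so 1.729 centibar = 1.729 * 1000 = 1729 Pa. Sum: 933.20325 + 1729 = 2662.2033 Pa. 1 millibar = 100 Pa, so 2662.2033 Pa = 2662.2033 / 100 = 26.622032 millibar ≈ 26.62 millibar (4 s.f.).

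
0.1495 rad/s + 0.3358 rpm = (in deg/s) 10.58. Check: 0.1495 rad/s is already in rad/s. 1 rpm = 0.10471976 rad/s, so 0.3358 rpm = 0.3358 * 0.10471976 = 0.035164894 rad/s. Sum: 0.1495 + 0.035164894 = 0.18466489 rad/s. 1 deg/s = 0.017453293 rad/s, so 0.18466489 rad/s = 0.18466489 / 0.017453293 = 10.580519 deg/s ≈ 10.58 deg/s (4 s.f.).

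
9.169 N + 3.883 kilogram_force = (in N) 9.169 N is already in N. 1 kilogram_force = 9.80665 N, so 3.883 kilogram_force = 3.883 * 9.80665 = 38.079222 N. Sum: 9.169 + 38.079222 = 47.248222 N. Result: 47.248222 N ≈ 47.25 N (4 s.f.). Final answer: 47.25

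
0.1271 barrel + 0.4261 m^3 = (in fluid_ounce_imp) 1 barrel = 0.15898729 m^3, so 0.1271 barrel = 0.1271 * 0.15898729 = 0.020207285 m^3. 0.4261 m^3 is already in m^3. Sum: 0.020207285 + 0.4261 = 0.44630729 m^3. 1 fluid_ounce_imp = 2.8413063e-05 m^3, so 0.44630729 m^3 = 0.44630729 / 2.8413063e-05 = 15707.82 fluid_ounce_imp ≈ 1.571e+04 fluid_ounce_imp (4 s.f.). Final answer: 1.571e+04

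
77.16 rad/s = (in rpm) 1 rpm = 0.10471976 rad/s, so 77.16 rad/s = 77.16 / 0.10471976 = 736.82372 rpm ≈ 736.8 rpm (4 s.f.). Final answer: 736.8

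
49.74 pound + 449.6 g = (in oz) 1 pound = 0.45359237 kg, so 49.74 pound = 49.74 * 0.45359237 = 22.561684 kg. 1 g = 0.001 kg, so 449.6 g = 449.6 * 0.001 = 0.4496 kg. Sum: 22.561684 + 0.4496 = 23.011284 kg. 1 oz = 0.028349523 kg, so 23.011284 kg = 23.011284 / 0.028349523 = 811.69917 oz ≈ 811.7 oz (4 s.f.). Final answer: 811.7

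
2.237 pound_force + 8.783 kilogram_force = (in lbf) 21.6. Check: 1 pound_force = 4.4482216 N, so 2.237 pound_force = 2.237 * 4.4482216 = 9.9506718 N. 1 kilogram_force = 9.80665 N, so 8.783 kilogram_force = 8.783 * 9.80665 = 86.131807 N. Sum: 9.9506718 + 86.131807 = 96.082479 N. 1 lbf = 4.4482216 N, so 96.082479 N = 96.082479 / 4.4482216 = 21.6002 lbf ≈ 21.6 lbf (4 s.f.).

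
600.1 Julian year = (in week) 1 Julian year = 31557600 s, so 600.1 Julian year = 600.1 * 31557600 = 1.8937716e+10 s. 1 week = 604800 s, so 1.8937716e+10 s = 1.8937716e+10 / 604800 = 31312.361 week ≈ 3.131e+04 week (4 s.f.). Final answer: 3.131e+04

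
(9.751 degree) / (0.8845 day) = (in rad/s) 1 degree = 0.017453293 rad, so 9.751 degree = 9.751 * 0.017453293 = 0.17018706 rad. 1 day = 86400 s, so 0.8845 day = 0.8845 * 86400 = 76420.8 s. Combine: 0.17018706 rad / 76420.8 s = 2.226973e-06 rad/s. Result: 2.226973e-06 rad/s ≈ 2.227e-06 rad/s (4 s.f.). Final answer: 2.227e-06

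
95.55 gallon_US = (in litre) 361.7. Check: 1 gallon_US = 0.0037854118 m^3, so 95.55 gallon_US = 95.55 * 0.0037854118 = 0.3616961 m^3. 1 litre = 0.001 m^3, so 0.3616961 m^3 = 0.3616961 / 0.001 = 361.6961 litre ≈ 361.7 litre (4 s.f.).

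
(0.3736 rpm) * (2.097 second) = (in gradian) 5.223. Check: 1 rpm = 0.10471976 rad/s, so 0.3736 rpm = 0.3736 * 0.10471976 = 0.039123301 rad/s. 2.097 second = 2.097 s. Combine: 0.039123301 rad/s * 2.097 s = 0.082041561 rad. 1 gradian = 0.015707963 rad, so 0.082041561 rad = 0.082041561 / 0.015707963 = 5.222928 gradian ≈ 5.223 gradian (4 s.f.).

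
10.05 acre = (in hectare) 1 acre = 4046.8564 m^2, so 10.05 acre = 10.05 * 4046.8564 = 40670.907 m^2. 1 hectare = 10000 m^2, so 40670.907 m^2 = 40670.907 / 10000 = 4.0670907 hectare ≈ 4.067 hectare (4 s.f.). Final answer: 4.067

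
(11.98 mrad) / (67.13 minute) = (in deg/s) 0.0001704. Check: 1 mrad = 0.001 rad, so 11.98 mrad = 11.98 * 0.001 = 0.01198 rad. 1 minute = 60 s, so 67.13 minute = 67.13 * 60 = 4027.8 s. Combine: 0.01198 rad / 4027.8 s = 2.9743284e-06 rad/s. 1 deg/s = 0.017453293 rad/s, so 2.9743284e-06 rad/s = 2.9743284e-06 / 0.017453293 = 0.00017041647 deg/s ≈ 0.0001704 deg/s (4 s.f.).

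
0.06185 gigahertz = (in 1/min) 1 gigahertz = 1e+09 Hz, so 0.06185 gigahertz = 0.06185 * 1e+09 = 61850000 Hz. 1 1/min = 0.016666667 Hz, so 61850000 Hz = 61850000 / 0.016666667 = 3.711e+09 1/min. Final answer: 3.711e+09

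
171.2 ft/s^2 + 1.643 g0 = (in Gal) 1 ft/s^2 = 0.3048 m/s^2, so 171.2 ft/s^2 = 171.2 * 0.3048 = 52.18176 m/s^2. 1 g0 = 9.80665 m/s^2, so 1.643 g0 = 1.643 * 9.80665 = 16.112326 m/s^2. Sum: 52.18176 + 16.112326 = 68.294086 m/s^2. 1 Gal = 0.01 m/s^2, so 68.294086 m/s^2 = 68.294086 / 0.01 = 6829.4086 Gal ≈ 6829 Gal (4 s.f.). Final answer: 6829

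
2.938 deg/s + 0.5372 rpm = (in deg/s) 1 deg/s = 0.017453293 rad/s, so 2.938 deg/s = 2.938 * 0.017453293 = 0.051277773 rad/s. 1 rpm = 0.10471976 rad/s, so 0.5372 rpm = 0.5372 * 0.10471976 = 0.056255452 rad/s. Sum: 0.051277773 + 0.056255452 = 0.10753323 rad/s. 1 deg/s = 0.017453293 rad/s, so 0.10753323 rad/s = 0.10753323 / 0.017453293 = 6.1612 deg/s ≈ 6.161 deg/s (4 s.f.). Final answer: 6.161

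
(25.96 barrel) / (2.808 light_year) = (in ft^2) 1.672e-15. Check: 1 barrel = 0.15898729 m^3, so 25.96 barrel = 25.96 * 0.15898729 = 4.1273102 m^3. 1 light_year = 9.4607305e+15 m, so 2.808 light_year = 2.808 * 9.4607305e+15 = 2.6565731e+16 m. Combine: 4.1273102 m^3 / 2.6565731e+16 m = 1.5536219e-16 m^2. 1 ft^2 = 0.09290304 m^2, so 1.5536219e-16 m^2 = 1.5536219e-16 / 0.09290304 = 1.6723047e-15 ft^2 ≈ 1.672e-15 ft^2 (4 s.f.).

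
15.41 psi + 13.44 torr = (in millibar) 1 psi = 6894.7573 Pa, so 15.41 psi = 15.41 * 6894.7573 = 106248.21 Pa. 1 torr = 133.32237 Pa, so 13.44 torr = 13.44 * 133.32237 = 1791.8526 Pa. Sum: 106248.21 + 1791.8526 = 108040.06 Pa. 1 millibar = 100 Pa, so 108040.06 Pa = 108040.06 / 100 = 1080.4006 millibar ≈ 1080 millibar (4 s.f.). Final answer: 1080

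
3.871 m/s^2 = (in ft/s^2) 12.7. Check: 1 ft/s^2 = 0.3048 m/s^2, so 3.871 m/s^2 = 3.871 / 0.3048 = 12.700131 ft/s^2 ≈ 12.7 ft/s^2 (4 s.f.).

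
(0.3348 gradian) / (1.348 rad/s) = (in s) 0.003901. Check: 1 gradian = 0.015707963 rad, so 0.3348 gradian = 0.3348 * 0.015707963 = 0.0052590261 rad. 1.348 rad/s is already in rad/s. Combine: 0.0052590261 rad / 1.348 rad/s = 0.0039013547 s. Result: 0.0039013547 s ≈ 0.003901 s (4 s.f.).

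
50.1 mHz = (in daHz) 1 mHz = 0.001 Hz, so 50.1 mHz = 50.1 * 0.001 = 0.0501 Hz. 1 daHz = 10 Hz, so 0.0501 Hz = 0.0501 / 10 = 0.00501 daHz. Final answer: 0.00501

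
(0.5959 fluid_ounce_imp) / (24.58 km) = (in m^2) 6.888e-10. Check: 1 fluid_ounce_imp = 2.8413063e-05 m^3, so 0.5959 fluid_ounce_imp = 0.5959 * 2.8413063e-05 = 1.6931344e-05 m^3. 1 km = 1000 m, so 24.58 km = 24.58 * 1000 = 24580 m. Combine: 1.6931344e-05 m^3 / 24580 m = 6.8882604e-10 m^2. Result: 6.8882604e-10 m^2 ≈ 6.888e-10 m^2 (4 s.f.).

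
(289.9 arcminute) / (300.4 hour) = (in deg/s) 1 arcminute = 0.00029088821 rad, so 289.9 arcminute = 289.9 * 0.00029088821 = 0.084328492 rad. 1 hour = 3600 s, so 300.4 hour = 300.4 * 3600 = 1081440 s. Combine: 0.084328492 rad / 1081440 s = 7.7977966e-08 rad/s. 1 deg/s = 0.017453293 rad/s, so 7.7977966e-08 rad/s = 7.7977966e-08 / 0.017453293 = 4.4678084e-06 deg/s ≈ 4.468e-06 deg/s (4 s.f.). Final answer: 4.468e-06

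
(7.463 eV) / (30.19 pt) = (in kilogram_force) 1.145e-17. Check: 1 eV = 1.6021766e-19 J, so 7.463 eV = 7.463 * 1.6021766e-19 = 1.1957044e-18 J. 1 pt = 0.00035277778 m, so 30.19 pt = 30.19 * 0.00035277778 = 0.010650361 m. Combine: 1.1957044e-18 J / 0.010650361 m = 1.1226891e-16 N. 1 kilogram_force = 9.80665 N, so 1.1226891e-16 N = 1.1226891e-16 / 9.80665 = 1.1448243e-17 kilogram_force ≈ 1.145e-17 kilogram_force (4 s.f.).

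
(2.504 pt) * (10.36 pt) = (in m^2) 1 pt = 0.00035277778 m, so 2.504 pt = 2.504 * 0.00035277778 = 0.00088335556 m. 1 pt = 0.00035277778 m, so 10.36 pt = 10.36 * 0.00035277778 = 0.0036547778 m. Combine: 0.00088335556 m * 0.0036547778 m = 3.2284683e-06 m^2. Result: 3.2284683e-06 m^2 ≈ 3.228e-06 m^2 (4 s.f.). Final answer: 3.228e-06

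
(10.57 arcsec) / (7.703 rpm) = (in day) 7.353e-10. Check: 1 arcsec = 4.8481368e-06 rad, so 10.57 arcsec = 10.57 * 4.8481368e-06 = 5.1244806e-05 rad. 1 rpm = 0.10471976 rad/s, so 7.703 rpm = 7.703 * 0.10471976 = 0.80665627 rad/s. Combine: 5.1244806e-05 rad / 0.80665627 rad/s = 6.3527438e-05 s. 1 day = 86400 s, so 6.3527438e-05 s = 6.3527438e-05 / 86400 = 7.3527127e-10 day ≈ 7.353e-10 day (4 s.f.).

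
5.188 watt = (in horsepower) 0.006957. Check: 5.188 watt = 5.188 W. 1 horsepower = 745.69987 W, so 5.188 W = 5.188 / 745.69987 = 0.0069572226 horsepower ≈ 0.006957 horsepower (4 s.f.).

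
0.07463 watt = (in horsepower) 0.07463 watt = 0.07463 W. 1 horsepower = 745.69987 W, so 0.07463 W = 0.07463 / 745.69987 = 0.00010008048 horsepower ≈ 0.0001001 horsepower (4 s.f.). Final answer: 0.0001001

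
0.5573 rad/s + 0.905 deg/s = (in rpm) 5.473. Check: 0.5573 rad/s is already in rad/s. 1 deg/s = 0.017453293 rad/s, so 0.905 deg/s = 0.905 * 0.017453293 = 0.01579523 rad/s. Sum: 0.5573 + 0.01579523 = 0.57309523 rad/s. 1 rpm = 0.10471976 rad/s, so 0.57309523 rad/s = 0.57309523 / 0.10471976 = 5.4726563 rpm ≈ 5.473 rpm (4 s.f.).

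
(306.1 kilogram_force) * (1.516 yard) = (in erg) 1 kilogram_force = 9.80665 N, so 306.1 kilogram_force = 306.1 * 9.80665 = 3001.8156 N. 1 yard = 0.9144 m, so 1.516 yard = 1.516 * 0.9144 = 1.3862304 m. Combine: 3001.8156 N * 1.3862304 m = 4161.208 J. 1 erg = 1e-07 J, so 4161.208 J = 4161.208 / 1e-07 = 4.161208e+10 erg ≈ 4.161e+10 erg (4 s.f.). Final answer: 4.161e+10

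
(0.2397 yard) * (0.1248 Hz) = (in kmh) 1 yard = 0.9144 m, so 0.2397 yard = 0.2397 * 0.9144 = 0.21918168 m. 0.1248 Hz is already in Hz. Combine: 0.21918168 m * 0.1248 Hz = 0.027353874 m/s. 1 kmh = 0.27777778 m/s, so 0.027353874 m/s = 0.027353874 / 0.27777778 = 0.098473945 kmh ≈ 0.09847 kmh (4 s.f.). Final answer: 0.09847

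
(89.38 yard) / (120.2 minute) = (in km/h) 1 yard = 0.9144 m, so 89.38 yard = 89.38 * 0.9144 = 81.729072 m. 1 minute = 60 s, so 120.2 minute = 120.2 * 60 = 7212 s. Combine: 81.729072 m / 7212 s = 0.011332373 m/s. 1 km/h = 0.27777778 m/s, so 0.011332373 m/s = 0.011332373 / 0.27777778 = 0.040796542 km/h ≈ 0.0408 km/h (4 s.f.). Final answer: 0.0408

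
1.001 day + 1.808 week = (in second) 1 day = 86400 s, so 1.001 day = 1.001 * 86400 = 86486.4 s. 1 week = 604800 s, so 1.808 week = 1.808 * 604800 = 1093478.4 s. Sum: 86486.4 + 1093478.4 = 1179964.8 s. 1179964.8 s = 1179964.8 second ≈ 1.18e+06 second (4 s.f.). Final answer: 1.18e+06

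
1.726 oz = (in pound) 1 oz = 0.028349523 kg, so 1.726 oz = 1.726 * 0.028349523 = 0.048931277 kg. 1 pound = 0.45359237 kg, so 0.048931277 kg = 0.048931277 / 0.45359237 = 0.107875 pound ≈ 0.1079 pound (4 s.f.). Final answer: 0.1079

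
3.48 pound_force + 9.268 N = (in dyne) 1 pound_force = 4.4482216 N, so 3.48 pound_force = 3.48 * 4.4482216 = 15.479811 N. 9.268 N is already in N. Sum: 15.479811 + 9.268 = 24.747811 N. 1 dyne = 1e-05 N, so 24.747811 N = 24.747811 / 1e-05 = 2474781.1 dyne ≈ 2.475e+06 dyne (4 s.f.). Final answer: 2.475e+06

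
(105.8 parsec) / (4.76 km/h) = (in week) 4.082e+12. Check: 1 parsec = 3.0856776e+16 m, so 105.8 parsec = 105.8 * 3.0856776e+16 = 3.2646469e+18 m. 1 km/h = 0.27777778 m/s, so 4.76 km/h = 4.76 * 0.27777778 = 1.3222222 m/s. Combine: 3.2646469e+18 m / 1.3222222 m/s = 2.4690607e+18 s. 1 week = 604800 s, so 2.4690607e+18 s = 2.4690607e+18 / 604800 = 4.0824416e+12 week ≈ 4.082e+12 week (4 s.f.).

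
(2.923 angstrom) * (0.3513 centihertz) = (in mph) 1 angstrom = 1e-10 m, so 2.923 angstrom = 2.923 * 1e-10 = 2.923e-10 m. 1 centihertz = 0.01 Hz, so 0.3513 centihertz = 0.3513 * 0.01 = 0.003513 Hz. Combine: 2.923e-10 m * 0.003513 Hz = 1.0268499e-12 m/s. 1 mph = 0.44704 m/s, so 1.0268499e-12 m/s = 1.0268499e-12 / 0.44704 = 2.2969978e-12 mph ≈ 2.297e-12 mph (4 s.f.). Final answer: 2.297e-12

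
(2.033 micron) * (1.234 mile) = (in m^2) 1 micron = 1e-06 m, so 2.033 micron = 2.033 * 1e-06 = 2.033e-06 m. 1 mile = 1609.344 m, so 1.234 mile = 1.234 * 1609.344 = 1985.9305 m. Combine: 2.033e-06 m * 1985.9305 m = 0.0040373967 m^2. Result: 0.0040373967 m^2 ≈ 0.004037 m^2 (4 s.f.). Final answer: 0.004037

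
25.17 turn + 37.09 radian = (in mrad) 1 turn = 6.2831853 rad, so 25.17 turn = 25.17 * 6.2831853 = 158.14777 rad. 37.09 radian = 37.09 rad. Sum: 158.14777 + 37.09 = 195.23777 rad. 1 mrad = 0.001 rad, so 195.23777 rad = 195.23777 / 0.001 = 195237.77 mrad ≈ 1.952e+05 mrad (4 s.f.). Final answer: 1.952e+05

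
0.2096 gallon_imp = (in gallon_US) 0.2517. Check: 1 gallon_imp = 0.00454609 m^3, so 0.2096 gallon_imp = 0.2096 * 0.00454609 = 0.00095286046 m^3. 1 gallon_US = 0.0037854118 m^3, so 0.00095286046 m^3 = 0.00095286046 / 0.0037854118 = 0.2517191 gallon_US ≈ 0.2517 gallon_US (4 s.f.).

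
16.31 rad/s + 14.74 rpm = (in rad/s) 16.31 rad/s is already in rad/s. 1 rpm = 0.10471976 rad/s, so 14.74 rpm = 14.74 * 0.10471976 = 1.5435692 rad/s. Sum: 16.31 + 1.5435692 = 17.853569 rad/s. Result: 17.853569 rad/s ≈ 17.85 rad/s (4 s.f.). Final answer: 17.85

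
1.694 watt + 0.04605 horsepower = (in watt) 1.694 watt = 1.694 W. 1 horsepower = 745.69987 W, so 0.04605 horsepower = 0.04605 * 745.69987 = 34.339479 W. Sum: 1.694 + 34.339479 = 36.033479 W. 36.033479 W = 36.033479 watt ≈ 36.03 watt (4 s.f.). Final answer: 36.03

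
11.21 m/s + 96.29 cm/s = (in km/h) 43.82. Check: 11.21 m/s is already in m/s. 1 cm/s = 0.01 m/s, so 96.29 cm/s = 96.29 * 0.01 = 0.9629 m/s. Sum: 11.21 + 0.9629 = 12.1729 m/s. 1 km/h = 0.27777778 m/s, so 12.1729 m/s = 12.1729 / 0.27777778 = 43.82244 km/h ≈ 43.82 km/h (4 s.f.).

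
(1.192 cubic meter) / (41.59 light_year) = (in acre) 1.192 cubic meter = 1.192 m^3. 1 light_year = 9.4607305e+15 m, so 41.59 light_year = 41.59 * 9.4607305e+15 = 3.9347178e+17 m. Combine: 1.192 m^3 / 3.9347178e+17 m = 3.0294422e-18 m^2. 1 acre = 4046.8564 m^2, so 3.0294422e-18 m^2 = 3.0294422e-18 / 4046.8564 = 7.4859146e-22 acre ≈ 7.486e-22 acre (4 s.f.). Final answer: 7.486e-22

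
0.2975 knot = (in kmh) 0.551. Check: 1 knot = 0.51444444 m/s, so 0.2975 knot = 0.2975 * 0.51444444 = 0.15304722 m/s. 1 kmh = 0.27777778 m/s, so 0.15304722 m/s = 0.15304722 / 0.27777778 = 0.55097 kmh ≈ 0.551 kmh (4 s.f.).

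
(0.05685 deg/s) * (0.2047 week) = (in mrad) 1.228e+05. Check: 1 deg/s = 0.017453293 rad/s, so 0.05685 deg/s = 0.05685 * 0.017453293 = 0.00099221968 rad/s. 1 week = 604800 s, so 0.2047 week = 0.2047 * 604800 = 123802.56 s. Combine: 0.00099221968 rad/s * 123802.56 s = 122.83934 rad. 1 mrad = 0.001 rad, so 122.83934 rad = 122.83934 / 0.001 = 122839.34 mrad ≈ 1.228e+05 mrad (4 s.f.).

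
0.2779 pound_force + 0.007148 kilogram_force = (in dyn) 1 pound_force = 4.4482216 N, so 0.2779 pound_force = 0.2779 * 4.4482216 = 1.2361608 N. 1 kilogram_force = 9.80665 N, so 0.007148 kilogram_force = 0.007148 * 9.80665 = 0.070097934 N. Sum: 1.2361608 + 0.070097934 = 1.3062587 N. 1 dyn = 1e-05 N, so 1.3062587 N = 1.3062587 / 1e-05 = 130625.87 dyn ≈ 1.306e+05 dyn (4 s.f.). Final answer: 1.306e+05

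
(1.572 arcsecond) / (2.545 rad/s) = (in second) 2.995e-06. Check: 1 arcsecond = 4.8481368e-06 rad, so 1.572 arcsecond = 1.572 * 4.8481368e-06 = 7.6212711e-06 rad. 2.545 rad/s is already in rad/s. Combine: 7.6212711e-06 rad / 2.545 rad/s = 2.9946055e-06 s. 2.9946055e-06 s = 2.9946055e-06 second ≈ 2.995e-06 second (4 s.f.).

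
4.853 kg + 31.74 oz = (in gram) 4.853 kg is already in kg. 1 oz = 0.028349523 kg, so 31.74 oz = 31.74 * 0.028349523 = 0.89981386 kg. Sum: 4.853 + 0.89981386 = 5.7528139 kg. 1 gram = 0.001 kg, so 5.7528139 kg = 5.7528139 / 0.001 = 5752.8139 gram ≈ 5753 gram (4 s.f.). Final answer: 5753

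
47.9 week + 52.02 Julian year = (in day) 1 week = 604800 s, so 47.9 week = 47.9 * 604800 = 28969920 s. 1 Julian year = 31557600 s, so 52.02 Julian year = 52.02 * 31557600 = 1.6416264e+09 s. Sum: 28969920 + 1.6416264e+09 = 1.6705963e+09 s. 1 day = 86400 s, so 1.6705963e+09 s = 1.6705963e+09 / 86400 = 19335.605 day ≈ 1.934e+04 day (4 s.f.). Final answer: 1.934e+04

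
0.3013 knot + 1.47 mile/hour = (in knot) 1.579. Check: 1 knot = 0.51444444 m/s, so 0.3013 knot = 0.3013 * 0.51444444 = 0.15500211 m/s. 1 mile/hour = 0.44704 m/s, so 1.47 mile/hour = 1.47 * 0.44704 = 0.6571488 m/s. Sum: 0.15500211 + 0.6571488 = 0.81215091 m/s. 1 knot = 0.51444444 m/s, so 0.81215091 m/s = 0.81215091 / 0.51444444 = 1.5786951 knot ≈ 1.579 knot (4 s.f.).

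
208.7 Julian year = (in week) 1.089e+04. Check: 1 Julian year = 31557600 s, so 208.7 Julian year = 208.7 * 31557600 = 6.5860711e+09 s. 1 week = 604800 s, so 6.5860711e+09 s = 6.5860711e+09 / 604800 = 10889.668 week ≈ 1.089e+04 week (4 s.f.).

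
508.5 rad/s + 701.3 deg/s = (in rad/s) 508.5 rad/s is already in rad/s. 1 deg/s = 0.017453293 rad/s, so 701.3 deg/s = 701.3 * 0.017453293 = 12.239994 rad/s. Sum: 508.5 + 12.239994 = 520.73999 rad/s. Result: 520.73999 rad/s ≈ 520.7 rad/s (4 s.f.). Final answer: 520.7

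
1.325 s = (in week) 1 week = 604800 s, so 1.325 s = 1.325 / 604800 = 2.1908069e-06 week ≈ 2.191e-06 week (4 s.f.). Final answer: 2.191e-06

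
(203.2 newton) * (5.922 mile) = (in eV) 1.209e+25. Check: 203.2 newton = 203.2 N. 1 mile = 1609.344 m, so 5.922 mile = 5.922 * 1609.344 = 9530.5352 m. Combine: 203.2 N * 9530.5352 m = 1936604.7 J. 1 eV = 1.6021766e-19 J, so 1936604.7 J = 1936604.7 / 1.6021766e-19 = 1.2087336e+25 eV ≈ 1.209e+25 eV (4 s.f.).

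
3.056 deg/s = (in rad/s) 1 deg/s = 0.017453293 rad/s, so 3.056 deg/s = 3.056 * 0.017453293 = 0.053337262 rad/s. Result: 0.053337262 rad/s ≈ 0.05334 rad/s (4 s.f.). Final answer: 0.05334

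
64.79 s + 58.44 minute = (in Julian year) 0.0001132. Check: 64.79 s is already in s. 1 minute = 60 s, so 58.44 minute = 58.44 * 60 = 3506.4 s. Sum: 64.79 + 3506.4 = 3571.19 s. 1 Julian year = 31557600 s, so 3571.19 s = 3571.19 / 31557600 = 0.00011316418 Julian year ≈ 0.0001132 Julian year (4 s.f.).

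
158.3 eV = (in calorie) 1 eV = 1.6021766e-19 J, so 158.3 eV = 158.3 * 1.6021766e-19 = 2.5362456e-17 J. 1 calorie = 4.184 J, so 2.5362456e-17 J = 2.5362456e-17 / 4.184 = 6.0617725e-18 calorie ≈ 6.062e-18 calorie (4 s.f.). Final answer: 6.062e-18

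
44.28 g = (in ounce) 1.562. Check: 1 g = 0.001 kg, so 44.28 g = 44.28 * 0.001 = 0.04428 kg. 1 ounce = 0.028349523 kg, so 0.04428 kg = 0.04428 / 0.028349523 = 1.561931 ounce ≈ 1.562 ounce (4 s.f.).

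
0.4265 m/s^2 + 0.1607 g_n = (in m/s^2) 2.002. Check: 0.4265 m/s^2 is already in m/s^2. 1 g_n = 9.80665 m/s^2, so 0.1607 g_n = 0.1607 * 9.80665 = 1.5759287 m/s^2. Sum: 0.4265 + 1.5759287 = 2.0024287 m/s^2. Result: 2.0024287 m/s^2 ≈ 2.002 m/s^2 (4 s.f.).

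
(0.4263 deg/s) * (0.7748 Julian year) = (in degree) 1 deg/s = 0.017453293 rad/s, so 0.4263 deg/s = 0.4263 * 0.017453293 = 0.0074403386 rad/s. 1 Julian year = 31557600 s, so 0.7748 Julian year = 0.7748 * 31557600 = 24450828 s. Combine: 0.0074403386 rad/s * 24450828 s = 181922.44 rad. 1 degree = 0.017453293 rad, so 181922.44 rad = 181922.44 / 0.017453293 = 10423388 degree ≈ 1.042e+07 degree (4 s.f.). Final answer: 1.042e+07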